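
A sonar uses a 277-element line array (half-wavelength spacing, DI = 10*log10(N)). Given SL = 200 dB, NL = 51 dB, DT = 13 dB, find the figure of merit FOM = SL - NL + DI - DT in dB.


160.42 dB


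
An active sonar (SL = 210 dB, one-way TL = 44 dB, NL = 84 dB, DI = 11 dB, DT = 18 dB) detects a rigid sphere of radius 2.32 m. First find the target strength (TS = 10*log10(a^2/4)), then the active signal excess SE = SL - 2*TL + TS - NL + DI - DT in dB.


Step 1: TS = 10*log10(2.32^2/4) = 1.29 dB
Step 2: SE = SL - 2*TL + TS - NL + DI - DT = 210 - 2*44 + (1.29) - 84 + 11 - 18 = 32.29

32.29 dB


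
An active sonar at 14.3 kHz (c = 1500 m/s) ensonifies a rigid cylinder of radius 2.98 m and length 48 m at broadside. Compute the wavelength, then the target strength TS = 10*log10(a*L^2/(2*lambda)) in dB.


Step 1: lambda = c/f = 1500/14300 = 0.1049 m
Step 2: TS = 10*log10(a*L^2/(2*lambda)) = 10*log10(2.98*48^2/(2*0.1049)) = 45.15

45.15 dB


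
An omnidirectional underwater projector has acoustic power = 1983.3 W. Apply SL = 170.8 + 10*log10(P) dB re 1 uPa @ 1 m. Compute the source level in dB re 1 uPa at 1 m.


SL = 170.8 + 10*log10(1983.3) = 170.8 + 32.97 = 203.77

203.77 dB


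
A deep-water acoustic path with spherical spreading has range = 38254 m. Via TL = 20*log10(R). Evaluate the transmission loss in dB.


91.65 dB


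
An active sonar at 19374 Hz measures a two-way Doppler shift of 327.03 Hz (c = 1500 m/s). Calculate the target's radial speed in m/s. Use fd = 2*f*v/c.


12.66 m/s


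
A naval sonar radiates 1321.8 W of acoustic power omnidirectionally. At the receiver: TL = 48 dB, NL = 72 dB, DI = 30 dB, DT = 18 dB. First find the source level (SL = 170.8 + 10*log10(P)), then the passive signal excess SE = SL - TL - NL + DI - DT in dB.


Step 1: SL = 170.8 + 10*log10(1321.8) = 202.01 dB
Step 2: SE = SL - TL - NL + DI - DT = 202.01 - 48 - 72 + 30 - 18 = 94.01

94.01 dB


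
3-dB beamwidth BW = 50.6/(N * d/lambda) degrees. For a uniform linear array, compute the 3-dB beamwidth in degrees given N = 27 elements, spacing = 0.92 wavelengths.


BW = 50.6 / (27 * 0.92) = 50.6 / 24.84 = 2.04

2.04 deg


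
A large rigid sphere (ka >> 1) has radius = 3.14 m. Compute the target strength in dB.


TS = 10*log10(3.14^2 / 4) = 10*log10(2.4649) = 3.92

3.92 dB


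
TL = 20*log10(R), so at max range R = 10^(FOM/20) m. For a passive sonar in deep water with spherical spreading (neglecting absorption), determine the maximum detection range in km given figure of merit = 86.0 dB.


At max range FOM = TL, so 20*log10(R) = 86.0
R = 10^(86.0/20) = 19952.62 m = 19.95 km

19.95 km


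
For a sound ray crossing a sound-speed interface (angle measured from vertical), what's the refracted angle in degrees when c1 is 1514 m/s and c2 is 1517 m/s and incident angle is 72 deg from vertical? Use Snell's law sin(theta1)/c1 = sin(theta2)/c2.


sin(theta2) = (c2/c1)*sin(theta1) = (1517/1514)*sin(72 deg) = 0.95294
theta2 = arcsin(0.95294) = 72.35

72.35 deg


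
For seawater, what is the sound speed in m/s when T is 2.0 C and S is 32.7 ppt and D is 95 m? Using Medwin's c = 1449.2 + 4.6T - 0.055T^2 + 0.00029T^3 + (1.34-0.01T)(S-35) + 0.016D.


c = 1449.2 + 4.6*2.0 - 0.055*2.0^2 + 0.00029*2.0^3 + (1.34 - 0.01*2.0)*(32.7 - 35) + 0.016*95 = 1456.67

1456.67 m/s


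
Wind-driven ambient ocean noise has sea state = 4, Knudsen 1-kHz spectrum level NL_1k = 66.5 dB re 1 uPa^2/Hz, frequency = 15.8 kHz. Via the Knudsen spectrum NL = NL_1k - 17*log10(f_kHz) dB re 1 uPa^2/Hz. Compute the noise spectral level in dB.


46.12 dB


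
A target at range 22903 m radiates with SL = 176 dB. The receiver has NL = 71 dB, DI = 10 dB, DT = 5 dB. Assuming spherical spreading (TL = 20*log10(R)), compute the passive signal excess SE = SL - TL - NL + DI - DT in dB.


Step 1: TL = 20*log10(22903) = 87.2 dB
Step 2: SE = 176 - 87.2 - 71 + 10 - 5 = 22.8

22.8 dB


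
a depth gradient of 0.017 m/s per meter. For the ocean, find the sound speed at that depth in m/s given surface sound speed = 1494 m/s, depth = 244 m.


c = 1494 + 0.017 * 244 = 1498.148

1498.148 m/s


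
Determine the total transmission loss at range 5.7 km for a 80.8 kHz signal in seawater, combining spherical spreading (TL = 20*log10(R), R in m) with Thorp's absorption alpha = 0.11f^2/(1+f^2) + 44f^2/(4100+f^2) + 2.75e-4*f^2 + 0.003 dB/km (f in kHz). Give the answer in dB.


240.05 dB


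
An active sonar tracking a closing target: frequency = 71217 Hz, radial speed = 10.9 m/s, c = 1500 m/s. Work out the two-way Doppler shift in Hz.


fd = 2*f*v/c = 2 * 71217 * 10.9 / 1500 = 1035.02

1035.02 Hz


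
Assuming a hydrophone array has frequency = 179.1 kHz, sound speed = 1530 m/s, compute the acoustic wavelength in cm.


0.85 cm


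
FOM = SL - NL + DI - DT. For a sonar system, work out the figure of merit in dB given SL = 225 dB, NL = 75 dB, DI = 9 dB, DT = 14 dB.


145 dB


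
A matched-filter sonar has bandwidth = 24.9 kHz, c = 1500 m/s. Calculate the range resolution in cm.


dR = c/(2*BW) = 1500 / (2 * 24.9e3) = 0.0301 m = 3.01 cm

3.01 cm


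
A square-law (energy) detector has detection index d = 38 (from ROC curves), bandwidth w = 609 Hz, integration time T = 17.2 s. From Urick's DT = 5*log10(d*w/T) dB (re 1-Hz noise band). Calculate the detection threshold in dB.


15.64 dB


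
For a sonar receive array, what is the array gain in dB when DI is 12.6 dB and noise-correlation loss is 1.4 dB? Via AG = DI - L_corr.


11.2 dB


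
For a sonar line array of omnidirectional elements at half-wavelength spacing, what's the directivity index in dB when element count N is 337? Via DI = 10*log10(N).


DI = 10*log10(337) = 25.28

25.28 dB


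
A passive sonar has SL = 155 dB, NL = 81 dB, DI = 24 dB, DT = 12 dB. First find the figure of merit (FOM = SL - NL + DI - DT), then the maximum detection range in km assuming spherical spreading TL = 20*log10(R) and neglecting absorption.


Step 1: FOM = SL - NL + DI - DT = 155 - 81 + 24 - 12 = 86 dB
Step 2: at max range FOM = TL = 20*log10(R), so R = 10^(86/20) = 19952.62 m = 19.95 km

19.95 km


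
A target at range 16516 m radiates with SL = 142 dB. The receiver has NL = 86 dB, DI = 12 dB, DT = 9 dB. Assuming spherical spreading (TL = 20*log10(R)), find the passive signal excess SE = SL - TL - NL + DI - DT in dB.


Step 1: TL = 20*log10(16516) = 84.36 dB
Step 2: SE = 142 - 84.36 - 86 + 12 - 9 = -25.36

-25.36 dB


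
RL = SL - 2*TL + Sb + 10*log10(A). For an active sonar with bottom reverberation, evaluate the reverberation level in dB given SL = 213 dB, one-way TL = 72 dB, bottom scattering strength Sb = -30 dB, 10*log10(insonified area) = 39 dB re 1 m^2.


RL = SL - 2*TL + Sb + 10*log10(A) = 213 - 2*72 + (-30) + 39 = 78

78 dB


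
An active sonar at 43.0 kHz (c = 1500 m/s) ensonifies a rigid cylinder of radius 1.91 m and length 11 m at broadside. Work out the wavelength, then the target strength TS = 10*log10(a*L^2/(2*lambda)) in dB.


Step 1: lambda = c/f = 1500/43000 = 0.03488 m
Step 2: TS = 10*log10(a*L^2/(2*lambda)) = 10*log10(1.91*11^2/(2*0.03488)) = 35.2

35.2 dB


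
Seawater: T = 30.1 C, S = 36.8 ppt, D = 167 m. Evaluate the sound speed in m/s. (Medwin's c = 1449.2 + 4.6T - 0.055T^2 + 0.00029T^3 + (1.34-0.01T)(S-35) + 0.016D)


1550.28 m/s


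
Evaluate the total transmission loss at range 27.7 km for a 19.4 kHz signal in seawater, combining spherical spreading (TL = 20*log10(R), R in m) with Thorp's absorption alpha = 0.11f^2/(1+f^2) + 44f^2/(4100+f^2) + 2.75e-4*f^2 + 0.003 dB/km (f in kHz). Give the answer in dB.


Step 1 (Thorp): alpha = 0.11*376.36/(1+376.36) + 44*376.36/(4100+376.36) + 2.75e-4*376.36 + 0.003 = 3.9156 dB/km
Step 2: TL_spread = 20*log10(27700) = 88.85 dB
Step 3: TL_abs = alpha*R = 3.9156 * 27.7 = 108.46 dB
Step 4: TL_total = 88.85 + 108.46 = 197.31

197.31 dB


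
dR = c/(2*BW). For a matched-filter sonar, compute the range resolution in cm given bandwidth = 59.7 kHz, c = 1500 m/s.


1.26 cm


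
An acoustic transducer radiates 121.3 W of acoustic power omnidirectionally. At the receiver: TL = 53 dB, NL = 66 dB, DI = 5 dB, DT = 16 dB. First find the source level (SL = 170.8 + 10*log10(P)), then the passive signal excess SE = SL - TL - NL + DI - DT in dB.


Step 1: SL = 170.8 + 10*log10(121.3) = 191.64 dB
Step 2: SE = SL - TL - NL + DI - DT = 191.64 - 53 - 66 + 5 - 16 = 61.64

61.64 dB


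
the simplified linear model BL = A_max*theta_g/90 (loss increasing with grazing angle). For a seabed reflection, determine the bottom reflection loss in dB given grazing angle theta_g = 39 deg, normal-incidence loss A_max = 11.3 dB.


4.9 dB


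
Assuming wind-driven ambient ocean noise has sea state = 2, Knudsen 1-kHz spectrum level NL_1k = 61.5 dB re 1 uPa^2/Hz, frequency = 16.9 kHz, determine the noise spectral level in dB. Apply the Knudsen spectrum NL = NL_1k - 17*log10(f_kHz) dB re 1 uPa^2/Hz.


NL = NL_1k - 17*log10(f_kHz) = 61.5 - 17*log10(16.9) = 61.5 - (20.87) = 40.63

40.63 dB


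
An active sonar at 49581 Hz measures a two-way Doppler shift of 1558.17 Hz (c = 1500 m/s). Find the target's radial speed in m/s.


From fd = 2*f*v/c, v = c*fd/(2*f) = 1500 * 1558.17 / (2*49581) = 23.57

23.57 m/s


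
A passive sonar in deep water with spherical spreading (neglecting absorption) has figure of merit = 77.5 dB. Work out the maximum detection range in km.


7.5 km


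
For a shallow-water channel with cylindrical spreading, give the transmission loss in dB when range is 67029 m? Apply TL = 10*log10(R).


TL = 10*log10(67029) = 48.26

48.26 dB


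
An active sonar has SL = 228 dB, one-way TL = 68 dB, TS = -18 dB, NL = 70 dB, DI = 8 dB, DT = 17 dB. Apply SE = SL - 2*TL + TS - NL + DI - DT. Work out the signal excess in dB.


SE = SL - 2*TL + TS - NL + DI - DT = 228 - 2*68 + (-18) - 70 + 8 - 17 = -5

-5 dB


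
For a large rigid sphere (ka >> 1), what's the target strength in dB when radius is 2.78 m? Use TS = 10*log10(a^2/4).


2.86 dB


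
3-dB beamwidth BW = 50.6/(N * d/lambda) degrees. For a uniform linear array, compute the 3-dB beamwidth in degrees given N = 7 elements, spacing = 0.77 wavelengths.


9.39 deg


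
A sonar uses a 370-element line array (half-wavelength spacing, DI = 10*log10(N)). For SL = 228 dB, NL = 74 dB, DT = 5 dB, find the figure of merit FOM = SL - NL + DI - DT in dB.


Step 1: DI = 10*log10(370) = 25.68 dB
Step 2: FOM = SL - NL + DI - DT = 228 - 74 + 25.68 - 5 = 174.68

174.68 dB


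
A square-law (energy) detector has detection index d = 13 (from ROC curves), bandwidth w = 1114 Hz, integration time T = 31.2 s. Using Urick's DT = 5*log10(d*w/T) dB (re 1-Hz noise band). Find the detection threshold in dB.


DT = 5*log10(d*w/T) = 5*log10(13 * 1114 / 31.2) = 5*log10(464.17) = 13.33

13.33 dB


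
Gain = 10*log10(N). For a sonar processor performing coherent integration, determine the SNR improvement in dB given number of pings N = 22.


Gain = 10*log10(22) = 13.42

13.42 dB


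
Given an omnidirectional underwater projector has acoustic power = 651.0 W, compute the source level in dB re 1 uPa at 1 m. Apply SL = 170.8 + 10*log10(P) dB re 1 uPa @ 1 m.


198.94 dB


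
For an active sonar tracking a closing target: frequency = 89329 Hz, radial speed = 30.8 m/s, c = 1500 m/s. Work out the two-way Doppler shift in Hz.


fd = 2*f*v/c = 2 * 89329 * 30.8 / 1500 = 3668.44

3668.44 Hz


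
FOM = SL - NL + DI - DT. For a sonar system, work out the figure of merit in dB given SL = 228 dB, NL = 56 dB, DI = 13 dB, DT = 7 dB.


FOM = SL - NL + DI - DT = 228 - 56 + 13 - 7 = 178

178 dB


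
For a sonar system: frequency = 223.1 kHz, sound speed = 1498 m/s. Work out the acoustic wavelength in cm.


lambda = c/f = 1498 / 223100 = 0.0067 m = 0.67 cm

0.67 cm


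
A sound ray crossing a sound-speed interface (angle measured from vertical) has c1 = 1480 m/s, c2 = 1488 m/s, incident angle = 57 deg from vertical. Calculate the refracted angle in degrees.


sin(theta2) = (c2/c1)*sin(theta1) = (1488/1480)*sin(57 deg) = 0.8432
theta2 = arcsin(0.8432) = 57.48

57.48 deg


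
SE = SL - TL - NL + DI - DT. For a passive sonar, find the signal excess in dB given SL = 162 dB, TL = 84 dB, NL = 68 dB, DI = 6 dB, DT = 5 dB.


11 dB


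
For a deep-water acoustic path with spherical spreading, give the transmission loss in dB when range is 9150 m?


TL = 20*log10(9150) = 79.23

79.23 dB


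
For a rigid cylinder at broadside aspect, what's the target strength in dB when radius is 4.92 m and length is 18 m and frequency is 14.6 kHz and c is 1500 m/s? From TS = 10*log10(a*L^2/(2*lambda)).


lambda = 1500/14600 = 0.10274 m
TS = 10*log10(4.92*18^2/(2*0.10274)) = 38.9

38.9 dB


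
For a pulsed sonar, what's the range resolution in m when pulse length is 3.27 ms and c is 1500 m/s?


2.4525 m


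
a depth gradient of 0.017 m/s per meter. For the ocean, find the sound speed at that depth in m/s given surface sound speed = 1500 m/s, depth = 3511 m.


c = 1500 + 0.017 * 3511 = 1559.687

1559.687 m/s


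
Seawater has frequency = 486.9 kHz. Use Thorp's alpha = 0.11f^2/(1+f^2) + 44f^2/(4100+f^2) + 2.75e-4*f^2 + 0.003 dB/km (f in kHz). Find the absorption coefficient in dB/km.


f^2 = 237071.61
alpha = 0.11*237071.61/(1+237071.61) + 44*237071.61/(4100+237071.61) + 2.75e-4*237071.61 + 0.003 = 108.56

108.56 dB/km


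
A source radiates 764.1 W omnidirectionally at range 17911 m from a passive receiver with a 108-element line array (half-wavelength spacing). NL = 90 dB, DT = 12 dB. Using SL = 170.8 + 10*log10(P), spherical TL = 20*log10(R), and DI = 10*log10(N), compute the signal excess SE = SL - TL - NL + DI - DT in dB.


32.9 dB


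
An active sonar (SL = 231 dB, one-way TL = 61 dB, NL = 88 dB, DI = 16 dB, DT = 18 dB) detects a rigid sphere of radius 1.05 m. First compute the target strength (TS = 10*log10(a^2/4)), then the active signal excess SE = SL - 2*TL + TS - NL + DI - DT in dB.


Step 1: TS = 10*log10(1.05^2/4) = -5.6 dB
Step 2: SE = SL - 2*TL + TS - NL + DI - DT = 231 - 2*61 + (-5.6) - 88 + 16 - 18 = 13.4

13.4 dB


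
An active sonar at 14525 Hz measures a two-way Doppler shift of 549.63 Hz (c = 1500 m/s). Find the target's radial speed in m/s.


From fd = 2*f*v/c, v = c*fd/(2*f) = 1500 * 549.63 / (2*14525) = 28.38

28.38 m/s


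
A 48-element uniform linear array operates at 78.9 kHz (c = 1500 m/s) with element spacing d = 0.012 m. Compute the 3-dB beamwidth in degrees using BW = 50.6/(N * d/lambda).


Step 1: lambda = 1500/78900 = 0.01901 m
Step 2: d/lambda = 0.012/0.01901 = 0.6312
Step 3: BW = 50.6/(N * d/lambda) = 50.6/(48 * 0.6312) = 1.67

1.67 deg


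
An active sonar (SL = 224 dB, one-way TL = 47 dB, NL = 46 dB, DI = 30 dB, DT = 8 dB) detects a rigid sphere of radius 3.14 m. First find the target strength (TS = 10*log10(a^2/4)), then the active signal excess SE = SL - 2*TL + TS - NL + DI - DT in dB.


Step 1: TS = 10*log10(3.14^2/4) = 3.92 dB
Step 2: SE = SL - 2*TL + TS - NL + DI - DT = 224 - 2*47 + (3.92) - 46 + 30 - 8 = 109.92

109.92 dB


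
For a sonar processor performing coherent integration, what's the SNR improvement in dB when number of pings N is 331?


Gain = 10*log10(331) = 25.2

25.2 dB


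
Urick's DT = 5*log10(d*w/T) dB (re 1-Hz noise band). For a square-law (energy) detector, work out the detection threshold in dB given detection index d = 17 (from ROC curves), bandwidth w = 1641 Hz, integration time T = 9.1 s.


DT = 5*log10(d*w/T) = 5*log10(17 * 1641 / 9.1) = 5*log10(3065.6) = 17.43

17.43 dB


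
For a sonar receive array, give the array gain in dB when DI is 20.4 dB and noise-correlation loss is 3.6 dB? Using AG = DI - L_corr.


16.8 dB


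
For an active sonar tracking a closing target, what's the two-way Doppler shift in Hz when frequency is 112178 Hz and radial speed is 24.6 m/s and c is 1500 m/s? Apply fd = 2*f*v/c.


fd = 2*f*v/c = 2 * 112178 * 24.6 / 1500 = 3679.44

3679.44 Hz


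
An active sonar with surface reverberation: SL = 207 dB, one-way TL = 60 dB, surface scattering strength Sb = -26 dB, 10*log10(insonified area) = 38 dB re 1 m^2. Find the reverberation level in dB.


RL = SL - 2*TL + Sb + 10*log10(A) = 207 - 2*60 + (-26) + 38 = 99

99 dB


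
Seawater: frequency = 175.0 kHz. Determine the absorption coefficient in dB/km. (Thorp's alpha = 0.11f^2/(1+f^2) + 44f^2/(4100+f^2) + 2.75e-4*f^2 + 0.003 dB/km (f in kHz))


47.34 dB/km


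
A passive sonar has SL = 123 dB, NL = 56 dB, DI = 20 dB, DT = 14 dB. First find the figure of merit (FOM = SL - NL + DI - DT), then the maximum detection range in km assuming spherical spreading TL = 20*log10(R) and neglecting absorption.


Step 1: FOM = SL - NL + DI - DT = 123 - 56 + 20 - 14 = 73 dB
Step 2: at max range FOM = TL = 20*log10(R), so R = 10^(73/20) = 4466.84 m = 4.47 km

4.47 km


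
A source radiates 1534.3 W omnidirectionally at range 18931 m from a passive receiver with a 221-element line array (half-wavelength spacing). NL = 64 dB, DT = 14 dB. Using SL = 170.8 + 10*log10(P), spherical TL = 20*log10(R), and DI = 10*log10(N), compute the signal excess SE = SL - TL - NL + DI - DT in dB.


Step 1: SL = 170.8 + 10*log10(1534.3) = 202.66 dB
Step 2: TL = 20*log10(18931) = 85.54 dB
Step 3: DI = 10*log10(221) = 23.44 dB
Step 4: SE = SL - TL - NL + DI - DT = 202.66 - 85.54 - 64 + 23.44 - 14 = 62.56

62.56 dB


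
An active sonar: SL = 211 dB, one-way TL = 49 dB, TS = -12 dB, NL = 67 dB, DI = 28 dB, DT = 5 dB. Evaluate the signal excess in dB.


SE = SL - 2*TL + TS - NL + DI - DT = 211 - 2*49 + (-12) - 67 + 28 - 5 = 57

57 dB


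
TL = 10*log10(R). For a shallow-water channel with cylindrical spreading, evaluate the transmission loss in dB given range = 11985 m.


40.79 dB


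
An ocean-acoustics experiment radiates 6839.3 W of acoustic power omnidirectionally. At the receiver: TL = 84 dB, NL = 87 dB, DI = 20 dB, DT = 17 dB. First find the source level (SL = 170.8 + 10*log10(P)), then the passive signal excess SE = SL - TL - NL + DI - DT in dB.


Step 1: SL = 170.8 + 10*log10(6839.3) = 209.15 dB
Step 2: SE = SL - TL - NL + DI - DT = 209.15 - 84 - 87 + 20 - 17 = 41.15

41.15 dB


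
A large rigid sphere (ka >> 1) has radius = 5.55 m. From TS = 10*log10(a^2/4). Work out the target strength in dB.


TS = 10*log10(5.55^2 / 4) = 10*log10(7.700625) = 8.87

8.87 dB


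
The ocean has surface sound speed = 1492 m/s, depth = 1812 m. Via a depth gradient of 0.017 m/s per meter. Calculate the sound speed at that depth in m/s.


1522.804 m/s


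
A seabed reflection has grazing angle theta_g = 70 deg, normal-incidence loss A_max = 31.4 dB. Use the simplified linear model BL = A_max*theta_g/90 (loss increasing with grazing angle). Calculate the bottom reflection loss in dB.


BL = A_max * theta_g / 90 = 31.4 * 70 / 90 = 24.42

24.42 dB


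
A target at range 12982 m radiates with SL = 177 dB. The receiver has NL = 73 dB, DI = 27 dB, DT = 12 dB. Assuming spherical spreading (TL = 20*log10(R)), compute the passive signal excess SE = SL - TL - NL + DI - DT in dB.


Step 1: TL = 20*log10(12982) = 82.27 dB
Step 2: SE = 177 - 82.27 - 73 + 27 - 12 = 36.73

36.73 dB


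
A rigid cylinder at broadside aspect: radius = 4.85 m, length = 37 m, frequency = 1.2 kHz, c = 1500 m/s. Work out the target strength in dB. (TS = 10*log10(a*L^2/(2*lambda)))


lambda = 1500/1200 = 1.25 m
TS = 10*log10(4.85*37^2/(2*1.25)) = 34.24

34.24 dB


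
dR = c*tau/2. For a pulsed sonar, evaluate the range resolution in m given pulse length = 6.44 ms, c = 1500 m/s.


dR = c*tau/2 = 1500 * 6.44e-3 / 2 = 4.83

4.83 m


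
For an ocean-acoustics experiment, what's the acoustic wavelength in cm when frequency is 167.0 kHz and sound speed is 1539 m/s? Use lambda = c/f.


0.92 cm


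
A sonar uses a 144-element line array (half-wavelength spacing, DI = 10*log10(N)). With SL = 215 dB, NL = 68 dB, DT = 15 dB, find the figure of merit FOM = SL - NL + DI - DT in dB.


Step 1: DI = 10*log10(144) = 21.58 dB
Step 2: FOM = SL - NL + DI - DT = 215 - 68 + 21.58 - 15 = 153.58

153.58 dB


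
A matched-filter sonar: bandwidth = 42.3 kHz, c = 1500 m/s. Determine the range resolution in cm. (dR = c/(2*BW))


dR = c/(2*BW) = 1500 / (2 * 42.3e3) = 0.0177 m = 1.77 cm

1.77 cm


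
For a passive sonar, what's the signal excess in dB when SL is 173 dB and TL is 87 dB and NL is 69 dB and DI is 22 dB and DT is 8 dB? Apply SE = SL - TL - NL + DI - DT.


SE = SL - TL - NL + DI - DT = 173 - 87 - 69 + 22 - 8 = 31

31 dB


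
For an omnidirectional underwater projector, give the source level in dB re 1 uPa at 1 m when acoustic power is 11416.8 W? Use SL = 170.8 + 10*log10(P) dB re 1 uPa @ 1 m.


SL = 170.8 + 10*log10(11416.8) = 170.8 + 40.58 = 211.38

211.38 dB


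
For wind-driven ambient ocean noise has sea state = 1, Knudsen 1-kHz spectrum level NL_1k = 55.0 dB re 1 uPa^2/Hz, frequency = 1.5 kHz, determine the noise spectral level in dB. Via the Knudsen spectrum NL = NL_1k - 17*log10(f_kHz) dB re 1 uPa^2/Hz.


NL = NL_1k - 17*log10(f_kHz) = 55.0 - 17*log10(1.5) = 55.0 - (2.99) = 52.01

52.01 dB


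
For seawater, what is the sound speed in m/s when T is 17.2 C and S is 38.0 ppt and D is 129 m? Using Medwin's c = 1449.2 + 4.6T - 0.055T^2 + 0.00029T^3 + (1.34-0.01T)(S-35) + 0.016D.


c = 1449.2 + 4.6*17.2 - 0.055*17.2^2 + 0.00029*17.2^3 + (1.34 - 0.01*17.2)*(38.0 - 35) + 0.016*129 = 1519.09

1519.09 m/s


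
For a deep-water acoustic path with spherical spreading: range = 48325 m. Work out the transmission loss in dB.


93.68 dB


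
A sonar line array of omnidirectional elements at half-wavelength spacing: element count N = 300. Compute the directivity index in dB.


DI = 10*log10(300) = 24.77

24.77 dB


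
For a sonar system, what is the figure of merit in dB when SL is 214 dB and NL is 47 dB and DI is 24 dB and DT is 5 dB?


FOM = SL - NL + DI - DT = 214 - 47 + 24 - 5 = 186

186 dB


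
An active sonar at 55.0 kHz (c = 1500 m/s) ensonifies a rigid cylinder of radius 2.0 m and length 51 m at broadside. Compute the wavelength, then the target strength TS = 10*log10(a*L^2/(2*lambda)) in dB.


Step 1: lambda = c/f = 1500/55000 = 0.02727 m
Step 2: TS = 10*log10(a*L^2/(2*lambda)) = 10*log10(2.0*51^2/(2*0.02727)) = 49.79

49.79 dB


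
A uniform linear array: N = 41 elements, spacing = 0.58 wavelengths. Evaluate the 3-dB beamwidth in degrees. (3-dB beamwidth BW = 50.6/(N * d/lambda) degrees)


2.13 deg


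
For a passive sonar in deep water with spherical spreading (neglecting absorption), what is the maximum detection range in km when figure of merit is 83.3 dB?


At max range FOM = TL, so 20*log10(R) = 83.3
R = 10^(83.3/20) = 14621.77 m = 14.62 km

14.62 km


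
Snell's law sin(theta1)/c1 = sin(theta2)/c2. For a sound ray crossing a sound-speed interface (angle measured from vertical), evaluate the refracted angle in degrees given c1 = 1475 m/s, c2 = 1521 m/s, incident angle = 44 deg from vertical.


sin(theta2) = (c2/c1)*sin(theta1) = (1521/1475)*sin(44 deg) = 0.71632
theta2 = arcsin(0.71632) = 45.75

45.75 deg


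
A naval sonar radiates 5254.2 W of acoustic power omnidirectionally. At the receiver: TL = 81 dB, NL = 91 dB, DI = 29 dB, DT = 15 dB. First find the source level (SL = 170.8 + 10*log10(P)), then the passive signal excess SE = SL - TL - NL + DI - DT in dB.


Step 1: SL = 170.8 + 10*log10(5254.2) = 208.01 dB
Step 2: SE = SL - TL - NL + DI - DT = 208.01 - 81 - 91 + 29 - 15 = 50.01

50.01 dB


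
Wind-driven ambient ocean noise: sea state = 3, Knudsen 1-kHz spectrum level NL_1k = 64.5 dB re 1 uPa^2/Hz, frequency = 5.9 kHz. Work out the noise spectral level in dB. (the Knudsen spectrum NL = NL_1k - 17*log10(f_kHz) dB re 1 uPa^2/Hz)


NL = NL_1k - 17*log10(f_kHz) = 64.5 - 17*log10(5.9) = 64.5 - (13.1) = 51.4

51.4 dB


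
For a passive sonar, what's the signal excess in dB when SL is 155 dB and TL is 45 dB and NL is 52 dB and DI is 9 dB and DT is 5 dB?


62 dB


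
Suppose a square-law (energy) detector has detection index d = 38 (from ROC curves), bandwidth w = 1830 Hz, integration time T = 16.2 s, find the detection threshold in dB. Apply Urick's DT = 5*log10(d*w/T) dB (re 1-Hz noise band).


18.16 dB


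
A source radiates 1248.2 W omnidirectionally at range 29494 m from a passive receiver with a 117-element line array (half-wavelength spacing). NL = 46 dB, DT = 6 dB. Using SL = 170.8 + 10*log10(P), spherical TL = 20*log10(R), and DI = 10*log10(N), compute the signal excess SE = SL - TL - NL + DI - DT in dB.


81.05 dB


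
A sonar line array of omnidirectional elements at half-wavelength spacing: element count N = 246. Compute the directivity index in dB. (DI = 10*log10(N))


DI = 10*log10(246) = 23.91

23.91 dB


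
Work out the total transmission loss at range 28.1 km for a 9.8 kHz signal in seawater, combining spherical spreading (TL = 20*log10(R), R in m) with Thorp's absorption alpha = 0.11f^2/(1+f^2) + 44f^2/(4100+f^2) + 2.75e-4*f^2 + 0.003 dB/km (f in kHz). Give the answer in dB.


Step 1 (Thorp): alpha = 0.11*96.04/(1+96.04) + 44*96.04/(4100+96.04) + 2.75e-4*96.04 + 0.003 = 1.1454 dB/km
Step 2: TL_spread = 20*log10(28100) = 88.97 dB
Step 3: TL_abs = alpha*R = 1.1454 * 28.1 = 32.19 dB
Step 4: TL_total = 88.97 + 32.19 = 121.16

121.16 dB


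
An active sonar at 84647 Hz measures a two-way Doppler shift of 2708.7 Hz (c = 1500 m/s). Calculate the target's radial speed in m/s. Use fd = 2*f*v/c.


From fd = 2*f*v/c, v = c*fd/(2*f) = 1500 * 2708.7 / (2*84647) = 24.0

24.0 m/s


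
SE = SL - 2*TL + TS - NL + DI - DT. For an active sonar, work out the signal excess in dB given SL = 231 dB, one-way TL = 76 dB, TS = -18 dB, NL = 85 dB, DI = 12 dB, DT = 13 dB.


SE = SL - 2*TL + TS - NL + DI - DT = 231 - 2*76 + (-18) - 85 + 12 - 13 = -25

-25 dB


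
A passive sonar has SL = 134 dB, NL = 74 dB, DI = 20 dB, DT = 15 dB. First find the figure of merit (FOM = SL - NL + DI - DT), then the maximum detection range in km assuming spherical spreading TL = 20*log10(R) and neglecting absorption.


Step 1: FOM = SL - NL + DI - DT = 134 - 74 + 20 - 15 = 65 dB
Step 2: at max range FOM = TL = 20*log10(R), so R = 10^(65/20) = 1778.28 m = 1.78 km

1.78 km


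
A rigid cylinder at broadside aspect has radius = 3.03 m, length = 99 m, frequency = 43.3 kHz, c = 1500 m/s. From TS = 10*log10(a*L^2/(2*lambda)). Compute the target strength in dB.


lambda = 1500/43300 = 0.03464 m
TS = 10*log10(3.03*99^2/(2*0.03464)) = 56.32

56.32 dB


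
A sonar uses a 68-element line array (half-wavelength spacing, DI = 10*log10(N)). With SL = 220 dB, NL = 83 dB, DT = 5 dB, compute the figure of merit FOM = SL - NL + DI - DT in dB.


Step 1: DI = 10*log10(68) = 18.33 dB
Step 2: FOM = SL - NL + DI - DT = 220 - 83 + 18.33 - 5 = 150.33

150.33 dB


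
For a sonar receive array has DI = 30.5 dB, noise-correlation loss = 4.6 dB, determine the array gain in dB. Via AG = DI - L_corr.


25.9 dB


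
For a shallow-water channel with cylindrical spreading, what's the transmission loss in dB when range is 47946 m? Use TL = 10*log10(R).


TL = 10*log10(47946) = 46.81

46.81 dB


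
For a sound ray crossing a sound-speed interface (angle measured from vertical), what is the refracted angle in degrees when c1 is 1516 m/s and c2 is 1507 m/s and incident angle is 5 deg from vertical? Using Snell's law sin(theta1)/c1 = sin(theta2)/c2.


4.97 deg


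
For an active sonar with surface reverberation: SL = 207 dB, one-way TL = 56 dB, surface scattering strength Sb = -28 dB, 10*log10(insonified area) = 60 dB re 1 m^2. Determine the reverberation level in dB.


127 dB


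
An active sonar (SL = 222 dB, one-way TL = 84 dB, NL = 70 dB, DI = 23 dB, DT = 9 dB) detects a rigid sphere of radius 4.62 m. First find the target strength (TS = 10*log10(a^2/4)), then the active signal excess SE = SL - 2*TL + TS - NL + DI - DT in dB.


Step 1: TS = 10*log10(4.62^2/4) = 7.27 dB
Step 2: SE = SL - 2*TL + TS - NL + DI - DT = 222 - 2*84 + (7.27) - 70 + 23 - 9 = 5.27

5.27 dB


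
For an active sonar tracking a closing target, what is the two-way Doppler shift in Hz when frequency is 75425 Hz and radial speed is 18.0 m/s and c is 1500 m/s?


fd = 2*f*v/c = 2 * 75425 * 18.0 / 1500 = 1810.2

1810.2 Hz


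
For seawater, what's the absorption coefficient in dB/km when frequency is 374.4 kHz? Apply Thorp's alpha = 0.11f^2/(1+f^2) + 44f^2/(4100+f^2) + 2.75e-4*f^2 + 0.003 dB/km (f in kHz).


f^2 = 140175.36
alpha = 0.11*140175.36/(1+140175.36) + 44*140175.36/(4100+140175.36) + 2.75e-4*140175.36 + 0.003 = 81.411

81.411 dB/km


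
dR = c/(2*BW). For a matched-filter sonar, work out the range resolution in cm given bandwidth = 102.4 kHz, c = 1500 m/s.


0.73 cm


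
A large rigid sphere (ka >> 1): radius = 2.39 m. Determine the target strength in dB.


1.55 dB


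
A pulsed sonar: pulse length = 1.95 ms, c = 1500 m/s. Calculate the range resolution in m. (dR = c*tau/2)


dR = c*tau/2 = 1500 * 1.95e-3 / 2 = 1.4625

1.4625 m


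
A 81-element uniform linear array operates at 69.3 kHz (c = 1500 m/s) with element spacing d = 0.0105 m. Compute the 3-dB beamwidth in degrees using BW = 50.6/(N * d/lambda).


Step 1: lambda = 1500/69300 = 0.02165 m
Step 2: d/lambda = 0.0105/0.02165 = 0.485
Step 3: BW = 50.6/(N * d/lambda) = 50.6/(81 * 0.485) = 1.29

1.29 deg


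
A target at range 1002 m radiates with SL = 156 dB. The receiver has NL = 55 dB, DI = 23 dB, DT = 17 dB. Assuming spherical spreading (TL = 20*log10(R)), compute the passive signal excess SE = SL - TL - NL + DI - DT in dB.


Step 1: TL = 20*log10(1002) = 60.02 dB
Step 2: SE = 156 - 60.02 - 55 + 23 - 17 = 46.98

46.98 dB


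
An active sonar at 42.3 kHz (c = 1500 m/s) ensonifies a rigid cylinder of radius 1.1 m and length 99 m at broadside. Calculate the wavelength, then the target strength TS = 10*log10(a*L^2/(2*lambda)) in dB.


Step 1: lambda = c/f = 1500/42300 = 0.03546 m
Step 2: TS = 10*log10(a*L^2/(2*lambda)) = 10*log10(1.1*99^2/(2*0.03546)) = 51.82

51.82 dB


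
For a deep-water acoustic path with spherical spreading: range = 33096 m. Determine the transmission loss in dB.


90.4 dB


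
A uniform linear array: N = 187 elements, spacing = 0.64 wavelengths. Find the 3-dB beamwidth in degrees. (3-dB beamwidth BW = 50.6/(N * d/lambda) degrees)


0.42 deg


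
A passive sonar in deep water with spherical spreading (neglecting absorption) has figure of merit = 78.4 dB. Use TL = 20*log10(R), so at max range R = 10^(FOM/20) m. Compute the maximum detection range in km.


At max range FOM = TL, so 20*log10(R) = 78.4
R = 10^(78.4/20) = 8317.64 m = 8.32 km

8.32 km


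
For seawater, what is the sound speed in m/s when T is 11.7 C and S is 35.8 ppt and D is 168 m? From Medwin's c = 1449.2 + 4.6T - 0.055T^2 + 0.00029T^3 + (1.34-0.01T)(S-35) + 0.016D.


1499.62 m/s


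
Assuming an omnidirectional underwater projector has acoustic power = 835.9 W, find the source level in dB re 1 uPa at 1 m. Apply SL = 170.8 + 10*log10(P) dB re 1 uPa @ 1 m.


200.02 dB


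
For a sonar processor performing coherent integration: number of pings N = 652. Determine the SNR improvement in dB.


Gain = 10*log10(652) = 28.14

28.14 dB


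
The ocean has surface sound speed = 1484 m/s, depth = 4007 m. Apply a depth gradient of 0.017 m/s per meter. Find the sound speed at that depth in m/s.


1552.119 m/s


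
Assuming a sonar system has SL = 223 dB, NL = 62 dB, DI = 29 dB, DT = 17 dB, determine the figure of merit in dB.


FOM = SL - NL + DI - DT = 223 - 62 + 29 - 17 = 173

173 dB


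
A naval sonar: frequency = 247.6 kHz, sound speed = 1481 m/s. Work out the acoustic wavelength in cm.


lambda = c/f = 1481 / 247600 = 0.006 m = 0.6 cm

0.6 cm


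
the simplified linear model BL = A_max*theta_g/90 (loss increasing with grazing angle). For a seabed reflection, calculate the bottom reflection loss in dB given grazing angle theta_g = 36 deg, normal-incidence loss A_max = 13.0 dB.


5.2 dB


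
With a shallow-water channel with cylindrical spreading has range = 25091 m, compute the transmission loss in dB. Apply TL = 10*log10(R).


TL = 10*log10(25091) = 44.0

44.0 dB


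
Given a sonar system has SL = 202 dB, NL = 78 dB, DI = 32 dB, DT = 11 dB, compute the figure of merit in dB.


FOM = SL - NL + DI - DT = 202 - 78 + 32 - 11 = 145

145 dB


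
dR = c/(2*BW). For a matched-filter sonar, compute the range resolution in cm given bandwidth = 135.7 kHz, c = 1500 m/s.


0.55 cm


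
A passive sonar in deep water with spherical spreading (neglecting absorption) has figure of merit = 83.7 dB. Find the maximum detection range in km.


15.31 km


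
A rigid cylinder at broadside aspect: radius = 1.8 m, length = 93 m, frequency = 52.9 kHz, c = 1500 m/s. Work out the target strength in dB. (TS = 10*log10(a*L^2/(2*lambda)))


54.39 dB


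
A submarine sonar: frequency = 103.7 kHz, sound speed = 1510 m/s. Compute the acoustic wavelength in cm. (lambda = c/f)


lambda = c/f = 1510 / 103700 = 0.0146 m = 1.46 cm

1.46 cm


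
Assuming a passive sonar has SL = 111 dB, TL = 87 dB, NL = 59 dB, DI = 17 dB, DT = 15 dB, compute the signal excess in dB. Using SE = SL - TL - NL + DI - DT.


SE = SL - TL - NL + DI - DT = 111 - 87 - 59 + 17 - 15 = -33

-33 dB


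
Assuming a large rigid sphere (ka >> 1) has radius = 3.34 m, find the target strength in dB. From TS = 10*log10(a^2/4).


TS = 10*log10(3.34^2 / 4) = 10*log10(2.7889) = 4.45

4.45 dB


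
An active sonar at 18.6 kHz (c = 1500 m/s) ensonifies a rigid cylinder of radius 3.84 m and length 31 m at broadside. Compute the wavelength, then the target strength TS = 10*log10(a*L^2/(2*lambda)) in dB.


Step 1: lambda = c/f = 1500/18600 = 0.08065 m
Step 2: TS = 10*log10(a*L^2/(2*lambda)) = 10*log10(3.84*31^2/(2*0.08065)) = 43.59

43.59 dB


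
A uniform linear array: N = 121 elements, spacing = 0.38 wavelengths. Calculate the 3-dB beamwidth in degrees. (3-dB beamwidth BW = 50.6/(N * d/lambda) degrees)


BW = 50.6 / (121 * 0.38) = 50.6 / 45.98 = 1.1

1.1 deg


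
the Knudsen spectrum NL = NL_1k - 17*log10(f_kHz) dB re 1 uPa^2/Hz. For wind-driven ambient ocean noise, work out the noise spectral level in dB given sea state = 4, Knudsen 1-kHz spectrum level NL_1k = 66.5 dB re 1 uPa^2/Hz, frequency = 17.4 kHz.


NL = NL_1k - 17*log10(f_kHz) = 66.5 - 17*log10(17.4) = 66.5 - (21.09) = 45.41

45.41 dB


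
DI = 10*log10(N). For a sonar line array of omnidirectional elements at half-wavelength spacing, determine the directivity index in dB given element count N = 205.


23.12 dB


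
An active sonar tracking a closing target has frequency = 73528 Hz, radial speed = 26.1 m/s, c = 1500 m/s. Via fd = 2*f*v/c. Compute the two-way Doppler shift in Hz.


fd = 2*f*v/c = 2 * 73528 * 26.1 / 1500 = 2558.77

2558.77 Hz


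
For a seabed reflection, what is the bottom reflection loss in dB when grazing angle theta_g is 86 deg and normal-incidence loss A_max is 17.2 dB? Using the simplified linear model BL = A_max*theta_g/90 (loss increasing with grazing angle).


BL = A_max * theta_g / 90 = 17.2 * 86 / 90 = 16.44

16.44 dB


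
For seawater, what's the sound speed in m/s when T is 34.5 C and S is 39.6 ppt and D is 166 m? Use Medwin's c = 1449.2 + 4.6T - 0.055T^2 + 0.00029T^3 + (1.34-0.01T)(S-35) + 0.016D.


c = 1449.2 + 4.6*34.5 - 0.055*34.5^2 + 0.00029*34.5^3 + (1.34 - 0.01*34.5)*(39.6 - 35) + 0.016*166 = 1561.58

1561.58 m/s


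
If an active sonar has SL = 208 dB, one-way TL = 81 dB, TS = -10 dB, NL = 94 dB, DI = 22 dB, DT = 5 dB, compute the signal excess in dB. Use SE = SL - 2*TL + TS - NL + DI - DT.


SE = SL - 2*TL + TS - NL + DI - DT = 208 - 2*81 + (-10) - 94 + 22 - 5 = -41

-41 dB


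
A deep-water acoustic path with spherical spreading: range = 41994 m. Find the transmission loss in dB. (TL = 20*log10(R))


92.46 dB


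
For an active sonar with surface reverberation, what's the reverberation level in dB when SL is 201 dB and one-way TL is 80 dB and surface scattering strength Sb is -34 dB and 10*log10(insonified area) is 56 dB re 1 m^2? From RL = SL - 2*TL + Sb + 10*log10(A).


RL = SL - 2*TL + Sb + 10*log10(A) = 201 - 2*80 + (-34) + 56 = 63

63 dB


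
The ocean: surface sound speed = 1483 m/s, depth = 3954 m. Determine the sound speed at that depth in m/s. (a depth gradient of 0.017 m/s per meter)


1550.218 m/s


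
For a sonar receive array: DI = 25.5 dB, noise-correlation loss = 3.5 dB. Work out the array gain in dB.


22.0 dB


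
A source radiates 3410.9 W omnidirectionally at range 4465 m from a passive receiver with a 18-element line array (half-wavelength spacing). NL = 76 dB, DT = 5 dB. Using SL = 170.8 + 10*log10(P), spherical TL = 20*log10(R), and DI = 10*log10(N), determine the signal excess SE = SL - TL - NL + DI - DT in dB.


Step 1: SL = 170.8 + 10*log10(3410.9) = 206.13 dB
Step 2: TL = 20*log10(4465) = 73.0 dB
Step 3: DI = 10*log10(18) = 12.55 dB
Step 4: SE = SL - TL - NL + DI - DT = 206.13 - 73.0 - 76 + 12.55 - 5 = 64.68

64.68 dB


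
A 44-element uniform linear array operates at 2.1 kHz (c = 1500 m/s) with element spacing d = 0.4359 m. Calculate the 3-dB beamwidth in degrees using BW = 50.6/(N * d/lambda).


Step 1: lambda = 1500/2100 = 0.71429 m
Step 2: d/lambda = 0.4359/0.71429 = 0.6103
Step 3: BW = 50.6/(N * d/lambda) = 50.6/(44 * 0.6103) = 1.88

1.88 deg


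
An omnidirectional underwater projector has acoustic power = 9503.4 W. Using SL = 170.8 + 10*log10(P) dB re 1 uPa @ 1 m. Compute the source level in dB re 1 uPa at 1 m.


SL = 170.8 + 10*log10(9503.4) = 170.8 + 39.78 = 210.58

210.58 dB


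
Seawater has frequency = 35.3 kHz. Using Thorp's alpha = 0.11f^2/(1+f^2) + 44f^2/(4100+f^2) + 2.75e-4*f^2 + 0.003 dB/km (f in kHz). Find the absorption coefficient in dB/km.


f^2 = 1246.09
alpha = 0.11*1246.09/(1+1246.09) + 44*1246.09/(4100+1246.09) + 2.75e-4*1246.09 + 0.003 = 10.711

10.711 dB/km


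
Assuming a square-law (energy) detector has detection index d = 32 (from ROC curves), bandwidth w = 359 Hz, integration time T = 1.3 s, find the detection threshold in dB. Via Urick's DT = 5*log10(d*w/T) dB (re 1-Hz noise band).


DT = 5*log10(d*w/T) = 5*log10(32 * 359 / 1.3) = 5*log10(8836.92) = 19.73

19.73 dB


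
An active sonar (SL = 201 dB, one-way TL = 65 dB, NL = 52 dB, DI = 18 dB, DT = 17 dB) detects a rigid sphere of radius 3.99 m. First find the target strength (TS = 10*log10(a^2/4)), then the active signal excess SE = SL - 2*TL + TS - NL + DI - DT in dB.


Step 1: TS = 10*log10(3.99^2/4) = 6.0 dB
Step 2: SE = SL - 2*TL + TS - NL + DI - DT = 201 - 2*65 + (6.0) - 52 + 18 - 17 = 26.0

26.0 dB


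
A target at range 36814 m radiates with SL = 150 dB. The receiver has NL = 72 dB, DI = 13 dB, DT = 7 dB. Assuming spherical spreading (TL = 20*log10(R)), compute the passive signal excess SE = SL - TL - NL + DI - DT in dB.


-7.32 dB


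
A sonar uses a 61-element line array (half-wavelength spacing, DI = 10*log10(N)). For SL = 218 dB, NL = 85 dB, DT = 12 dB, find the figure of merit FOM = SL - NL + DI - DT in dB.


138.85 dB


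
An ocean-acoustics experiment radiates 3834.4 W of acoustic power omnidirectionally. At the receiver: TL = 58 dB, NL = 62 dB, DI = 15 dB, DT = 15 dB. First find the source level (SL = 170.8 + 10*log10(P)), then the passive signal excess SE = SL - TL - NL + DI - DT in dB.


Step 1: SL = 170.8 + 10*log10(3834.4) = 206.64 dB
Step 2: SE = SL - TL - NL + DI - DT = 206.64 - 58 - 62 + 15 - 15 = 86.64

86.64 dB
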